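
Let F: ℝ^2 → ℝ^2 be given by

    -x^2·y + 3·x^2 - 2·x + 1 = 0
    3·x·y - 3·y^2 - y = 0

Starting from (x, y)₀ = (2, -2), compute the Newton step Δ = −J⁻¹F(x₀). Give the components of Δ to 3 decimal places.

(-0.713, 1.043)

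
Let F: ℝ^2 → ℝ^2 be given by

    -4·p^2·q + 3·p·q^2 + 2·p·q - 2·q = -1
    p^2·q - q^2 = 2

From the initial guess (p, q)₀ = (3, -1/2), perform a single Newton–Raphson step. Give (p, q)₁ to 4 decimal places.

At (3, -1/2): F = (19.2500, -6.7500).
Jacobian J = [[-8·p·q + 3·q^2 + 2·q, -4·p^2 + 6·p·q + 2·p - 2], [2·p·q, p^2 - 2·q]].
At the point, J = [[11.7500, -41.0000], [-3.0000, 10.0000]] (det J = -5.5000).
Solving J·Δ = −F gives Δ = (-15.3182, -3.9205).
Then the next iterate is (p, q)₁ = (-12.3182, -4.4205).

(-12.3182, -4.4205)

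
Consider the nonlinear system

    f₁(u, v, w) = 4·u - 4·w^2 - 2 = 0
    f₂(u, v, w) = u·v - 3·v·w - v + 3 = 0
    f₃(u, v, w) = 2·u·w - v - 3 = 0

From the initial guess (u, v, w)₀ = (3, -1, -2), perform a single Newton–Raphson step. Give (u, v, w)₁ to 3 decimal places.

At (3, -1, -2): F = (-6.000, -5.000, -14.000).
Jacobian J = [[4, 0, -8·w], [v, u - 3·w - 1, -3·v], [2·w, -1, 2·u]].
At the point, J = [[4.000, 0.000, 16.000], [-1.000, 8.000, 3.000], [-4.000, -1.000, 6.000]] (det J = 732.000).
Solving J·Δ = −F gives Δ = (-2.139, 0.016, 0.910).
Then the next iterate is (u, v, w)₁ = (0.861, -0.984, -1.090).

(0.861, -0.984, -1.090)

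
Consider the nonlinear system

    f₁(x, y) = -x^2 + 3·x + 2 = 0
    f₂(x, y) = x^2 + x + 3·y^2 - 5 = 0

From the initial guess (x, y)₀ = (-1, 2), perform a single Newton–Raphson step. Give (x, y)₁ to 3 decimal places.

(-0.600, 1.450)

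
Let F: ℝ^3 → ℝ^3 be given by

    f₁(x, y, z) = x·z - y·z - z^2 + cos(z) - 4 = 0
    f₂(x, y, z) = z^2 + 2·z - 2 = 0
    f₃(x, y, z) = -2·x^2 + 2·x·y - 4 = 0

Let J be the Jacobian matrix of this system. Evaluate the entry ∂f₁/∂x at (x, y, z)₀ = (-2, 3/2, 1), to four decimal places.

1.0000

∂f₁/∂x = z.
At (-2, 3/2, 1) this is 1.0000.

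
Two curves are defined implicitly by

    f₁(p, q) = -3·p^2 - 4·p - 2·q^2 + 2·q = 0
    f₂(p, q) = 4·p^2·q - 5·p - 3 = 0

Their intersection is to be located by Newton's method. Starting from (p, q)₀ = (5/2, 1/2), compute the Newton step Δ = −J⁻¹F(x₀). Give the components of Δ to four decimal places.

At (5/2, 1/2): F = (-28.2500, -3.0000).
Jacobian J = [[-6·p - 4, -4·q + 2], [8·p·q - 5, 4·p^2]].
At the point, J = [[-19.0000, 0.0000], [5.0000, 25.0000]] (det J = -475.0000).
Solving J·Δ = −F gives Δ = (-1.4868, 0.4174).

(-1.4868, 0.4174)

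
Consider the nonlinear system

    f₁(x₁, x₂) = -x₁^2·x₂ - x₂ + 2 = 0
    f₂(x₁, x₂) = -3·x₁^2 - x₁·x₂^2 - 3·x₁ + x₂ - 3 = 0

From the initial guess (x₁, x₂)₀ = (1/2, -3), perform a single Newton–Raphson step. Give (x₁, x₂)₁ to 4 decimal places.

At (1/2, -3): F = (5.7500, -12.7500).
Jacobian J = [[-2·x₁·x₂, -x₁^2 - 1], [-6·x₁ - x₂^2 - 3, -2·x₁·x₂ + 1]].
At the point, J = [[3.0000, -1.2500], [-15.0000, 4.0000]] (det J = -6.7500).
Solving J·Δ = −F gives Δ = (1.0463, 7.1111).
Then the next iterate is (x₁, x₂)₁ = (1.5463, 4.1111).

(1.5463, 4.1111)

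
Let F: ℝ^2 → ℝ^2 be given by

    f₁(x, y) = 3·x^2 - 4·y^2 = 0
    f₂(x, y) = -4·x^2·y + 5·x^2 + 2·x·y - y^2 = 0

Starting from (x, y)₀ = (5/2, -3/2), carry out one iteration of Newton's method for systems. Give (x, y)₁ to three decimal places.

At (5/2, -3/2): F = (9.750, 59.000).
Jacobian J = [[6·x, -8·y], [-8·x·y + 10·x + 2·y, -4·x^2 + 2·x - 2·y]].
At the point, J = [[15.000, 12.000], [52.000, -17.000]] (det J = -879.000).
Solving J·Δ = −F gives Δ = (-0.994, 0.430).
Then the next iterate is (x, y)₁ = (1.506, -1.070).

(1.506, -1.070)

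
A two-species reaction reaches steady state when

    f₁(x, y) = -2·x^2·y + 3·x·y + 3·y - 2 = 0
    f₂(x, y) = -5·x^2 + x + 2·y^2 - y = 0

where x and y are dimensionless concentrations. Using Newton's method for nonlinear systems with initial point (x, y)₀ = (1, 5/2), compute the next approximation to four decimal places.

(-2.5556, -1.7222)

At (1, 5/2): F = (8.0000, 6.0000).
Jacobian J = [[-4·x·y + 3·y, -2·x^2 + 3·x + 3], [-10·x + 1, 4·y - 1]].
At the point, J = [[-2.5000, 4.0000], [-9.0000, 9.0000]] (det J = 13.5000).
Solving J·Δ = −F gives Δ = (-3.5556, -4.2222).
Then the next iterate is (x, y)₁ = (-2.5556, -1.7222).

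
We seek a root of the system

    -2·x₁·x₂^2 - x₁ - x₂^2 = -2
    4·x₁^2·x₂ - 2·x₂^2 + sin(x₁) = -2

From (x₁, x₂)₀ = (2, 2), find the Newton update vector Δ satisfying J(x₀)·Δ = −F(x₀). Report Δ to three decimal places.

At (2, 2): F = (-20.000, 26.90930).
Jacobian J = [[-2·x₂^2 - 1, -4·x₁·x₂ - 2·x₂], [8·x₁·x₂ + cos(x₁), 4·x₁^2 - 4·x₂]].
At the point, J = [[-9.000, -20.000], [31.58385, 8.000]] (det J = 559.67706).
Solving J·Δ = −F gives Δ = (-0.676, -0.696).

(-0.676, -0.696)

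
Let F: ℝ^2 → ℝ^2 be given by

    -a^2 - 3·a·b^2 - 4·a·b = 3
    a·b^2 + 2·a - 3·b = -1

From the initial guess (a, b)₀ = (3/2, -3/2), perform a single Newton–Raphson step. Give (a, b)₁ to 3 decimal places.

At (3/2, -3/2): F = (-6.375, 11.875).
Jacobian J = [[-2·a - 3·b^2 - 4·b, -6·a·b - 4·a], [b^2 + 2, 2·a·b - 3]].
At the point, J = [[-3.750, 7.500], [4.250, -7.500]] (det J = -3.750).
Solving J·Δ = −F gives Δ = (-11.000, -4.650).
Then the next iterate is (a, b)₁ = (-9.500, -6.150).

(-9.500, -6.150)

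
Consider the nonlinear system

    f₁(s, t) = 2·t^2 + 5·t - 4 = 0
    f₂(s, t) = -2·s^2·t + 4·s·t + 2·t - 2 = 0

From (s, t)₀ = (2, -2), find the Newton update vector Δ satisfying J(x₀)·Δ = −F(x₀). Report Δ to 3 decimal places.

(1.250, -2.000)

At (2, -2): F = (-6.000, -6.000).
Jacobian J = [[0, 4·t + 5], [-4·s·t + 4·t, -2·s^2 + 4·s + 2]].
At the point, J = [[0.000, -3.000], [8.000, 2.000]] (det J = 24.000).
Solving J·Δ = −F gives Δ = (1.250, -2.000).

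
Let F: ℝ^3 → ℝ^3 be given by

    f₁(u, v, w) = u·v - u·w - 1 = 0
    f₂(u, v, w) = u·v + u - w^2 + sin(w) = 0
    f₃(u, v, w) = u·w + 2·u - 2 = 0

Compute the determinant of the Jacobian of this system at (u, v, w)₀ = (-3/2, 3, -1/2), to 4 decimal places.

-1.9746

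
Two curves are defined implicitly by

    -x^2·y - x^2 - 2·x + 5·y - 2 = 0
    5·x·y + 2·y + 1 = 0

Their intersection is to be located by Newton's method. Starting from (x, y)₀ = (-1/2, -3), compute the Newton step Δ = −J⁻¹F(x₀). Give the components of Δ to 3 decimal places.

(0.056, 3.311)

At (-1/2, -3): F = (-15.500, 2.500).
Jacobian J = [[-2·x·y - 2·x - 2, -x^2 + 5], [5·y, 5·x + 2]].
At the point, J = [[-4.000, 4.750], [-15.000, -0.500]] (det J = 73.250).
Solving J·Δ = −F gives Δ = (0.056, 3.311).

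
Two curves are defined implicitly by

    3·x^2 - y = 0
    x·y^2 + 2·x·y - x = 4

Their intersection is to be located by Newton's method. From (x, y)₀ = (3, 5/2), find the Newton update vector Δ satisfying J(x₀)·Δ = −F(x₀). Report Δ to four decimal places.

At (3, 5/2): F = (24.5000, 26.7500).
Jacobian J = [[6·x, -1], [y^2 + 2·y - 1, 2·x·y + 2·x]].
At the point, J = [[18.0000, -1.0000], [10.2500, 21.0000]] (det J = 388.2500).
Solving J·Δ = −F gives Δ = (-1.3941, -0.5934).

(-1.3941, -0.5934)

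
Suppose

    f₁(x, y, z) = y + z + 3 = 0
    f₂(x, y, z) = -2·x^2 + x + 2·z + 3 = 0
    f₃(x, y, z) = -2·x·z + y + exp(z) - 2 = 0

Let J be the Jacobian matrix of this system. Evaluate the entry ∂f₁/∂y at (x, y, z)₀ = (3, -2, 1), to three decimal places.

1.000

∂f₁/∂y = 1.
At (3, -2, 1) this is 1.000.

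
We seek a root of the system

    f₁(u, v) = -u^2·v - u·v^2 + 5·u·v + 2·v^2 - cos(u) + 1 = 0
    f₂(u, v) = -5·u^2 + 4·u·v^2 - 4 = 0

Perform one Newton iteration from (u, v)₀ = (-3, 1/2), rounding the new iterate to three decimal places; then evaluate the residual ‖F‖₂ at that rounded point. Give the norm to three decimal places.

At (-3, 1/2): F = (-8.76001, -52.000).
Jacobian J = [[-2·u·v - v^2 + 5·v + sin(u), -u^2 - 2·u·v + 5·u + 4·v], [-10·u + 4·v^2, 8·u·v]].
At the point, J = [[5.10888, -19.000], [31.000, -12.000]] (det J = 527.69344).
Solving J·Δ = −F gives Δ = (1.673, -0.011).
Then the next iterate is (u, v)₁ = (-1.327, 0.489).
Re-evaluating at (-1.327, 0.489): F = (-2.55144, -14.07390), so ‖F‖₂ = 14.303.

14.303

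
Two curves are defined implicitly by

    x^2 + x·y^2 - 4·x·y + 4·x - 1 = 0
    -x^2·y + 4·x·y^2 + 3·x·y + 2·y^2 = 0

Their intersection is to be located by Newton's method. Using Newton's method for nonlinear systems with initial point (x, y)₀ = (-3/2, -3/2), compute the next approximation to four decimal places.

(0.5946, -1.7143)

At (-3/2, -3/2): F = (-17.1250, 1.1250).
Jacobian J = [[2·x + y^2 - 4·y + 4, 2·x·y - 4·x], [-2·x·y + 4·y^2 + 3·y, -x^2 + 8·x·y + 3·x + 4·y]].
At the point, J = [[9.2500, 10.5000], [0.0000, 5.2500]] (det J = 48.5625).
Solving J·Δ = −F gives Δ = (2.0946, -0.2143).
Then the next iterate is (x, y)₁ = (0.5946, -1.7143).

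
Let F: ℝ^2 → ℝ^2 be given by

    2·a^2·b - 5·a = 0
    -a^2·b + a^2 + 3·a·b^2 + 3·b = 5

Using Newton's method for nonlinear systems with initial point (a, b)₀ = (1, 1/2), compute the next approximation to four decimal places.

At (1, 1/2): F = (-4.0000, -2.2500).
Jacobian J = [[4·a·b - 5, 2·a^2], [-2·a·b + 2·a + 3·b^2, -a^2 + 6·a·b + 3]].
At the point, J = [[-3.0000, 2.0000], [1.7500, 5.0000]] (det J = -18.5000).
Solving J·Δ = −F gives Δ = (-0.8378, 0.7432).
Then the next iterate is (a, b)₁ = (0.1622, 1.2432).

(0.1622, 1.2432)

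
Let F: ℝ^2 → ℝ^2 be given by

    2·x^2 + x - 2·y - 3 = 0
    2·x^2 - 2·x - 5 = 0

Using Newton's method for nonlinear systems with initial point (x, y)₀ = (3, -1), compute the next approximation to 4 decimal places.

(2.3000, 4.4500)

At (3, -1): F = (20.0000, 7.0000).
Jacobian J = [[4·x + 1, -2], [4·x - 2, 0]].
At the point, J = [[13.0000, -2.0000], [10.0000, 0.0000]] (det J = 20.0000).
Solving J·Δ = −F gives Δ = (-0.7000, 5.4500).
Then the next iterate is (x, y)₁ = (2.3000, 4.4500).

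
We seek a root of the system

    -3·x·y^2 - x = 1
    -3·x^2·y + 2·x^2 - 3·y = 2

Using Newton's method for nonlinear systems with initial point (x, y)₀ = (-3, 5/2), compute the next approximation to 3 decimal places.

(-1.983, 1.652)

At (-3, 5/2): F = (58.250, -59.000).
Jacobian J = [[-3·y^2 - 1, -6·x·y], [-6·x·y + 4·x, -3·x^2 - 3]].
At the point, J = [[-19.750, 45.000], [33.000, -30.000]] (det J = -892.500).
Solving J·Δ = −F gives Δ = (1.017, -0.848).
Then the next iterate is (x, y)₁ = (-1.983, 1.652).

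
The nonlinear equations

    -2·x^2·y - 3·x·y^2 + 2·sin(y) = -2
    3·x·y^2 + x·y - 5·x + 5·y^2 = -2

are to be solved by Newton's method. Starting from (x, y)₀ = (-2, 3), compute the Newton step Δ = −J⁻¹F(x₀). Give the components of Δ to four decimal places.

(-0.2876, -1.2738)

At (-2, 3): F = (32.282240, -3.0000).
Jacobian J = [[-4·x·y - 3·y^2, -2·x^2 - 6·x·y + 2·cos(y)], [3·y^2 + y - 5, 6·x·y + x + 10·y]].
At the point, J = [[-3.0000, 26.020015], [25.0000, -8.0000]] (det J = -626.500375).
Solving J·Δ = −F gives Δ = (-0.2876, -1.2738).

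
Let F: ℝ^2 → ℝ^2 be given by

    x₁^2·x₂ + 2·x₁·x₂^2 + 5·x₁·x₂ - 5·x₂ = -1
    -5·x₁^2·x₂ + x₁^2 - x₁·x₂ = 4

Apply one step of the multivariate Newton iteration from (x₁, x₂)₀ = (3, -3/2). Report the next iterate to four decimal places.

At (3, -3/2): F = (-14.0000, 77.0000).
Jacobian J = [[2·x₁·x₂ + 2·x₂^2 + 5·x₂, x₁^2 + 4·x₁·x₂ + 5·x₁ - 5], [-10·x₁·x₂ + 2·x₁ - x₂, -5·x₁^2 - x₁]].
At the point, J = [[-12.0000, 1.0000], [52.5000, -48.0000]] (det J = 523.5000).
Solving J·Δ = −F gives Δ = (-1.1366, 0.3610).
Then the next iterate is (x₁, x₂)₁ = (1.8634, -1.1390).

(1.8634, -1.1390)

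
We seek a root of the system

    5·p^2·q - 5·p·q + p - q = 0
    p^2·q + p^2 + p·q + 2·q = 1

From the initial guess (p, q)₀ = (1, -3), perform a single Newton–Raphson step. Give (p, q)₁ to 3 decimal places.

At (1, -3): F = (4.000, -12.000).
Jacobian J = [[10·p·q - 5·q + 1, 5·p^2 - 5·p - 1], [2·p·q + 2·p + q, p^2 + p + 2]].
At the point, J = [[-14.000, -1.000], [-7.000, 4.000]] (det J = -63.000).
Solving J·Δ = −F gives Δ = (0.063, 3.111).
Then the next iterate is (p, q)₁ = (1.063, 0.111).

(1.063, 0.111)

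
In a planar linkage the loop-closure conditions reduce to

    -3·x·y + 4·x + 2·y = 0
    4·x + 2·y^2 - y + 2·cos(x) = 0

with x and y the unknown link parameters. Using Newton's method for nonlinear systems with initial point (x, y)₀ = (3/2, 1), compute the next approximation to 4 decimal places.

(-2.0387, 0.9845)

At (3/2, 1): F = (3.5000, 7.141474).
Jacobian J = [[-3·y + 4, -3·x + 2], [-2·sin(x) + 4, 4·y - 1]].
At the point, J = [[1.0000, -2.5000], [2.005010, 3.0000]] (det J = 8.012525).
Solving J·Δ = −F gives Δ = (-3.5387, -0.0155).
Then the next iterate is (x, y)₁ = (-2.0387, 0.9845).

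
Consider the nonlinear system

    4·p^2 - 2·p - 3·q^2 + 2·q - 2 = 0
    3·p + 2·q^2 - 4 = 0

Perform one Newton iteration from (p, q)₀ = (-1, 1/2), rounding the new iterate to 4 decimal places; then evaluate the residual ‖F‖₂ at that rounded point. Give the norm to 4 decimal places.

At (-1, 1/2): F = (4.2500, -6.5000).
Jacobian J = [[8·p - 2, -6·q + 2], [3, 4·q]].
At the point, J = [[-10.0000, -1.0000], [3.0000, 2.0000]] (det J = -17.0000).
Solving J·Δ = −F gives Δ = (0.1176, 3.0735).
Then the next iterate is (p, q)₁ = (-0.8824, 3.5735).
Re-evaluating at (-0.8824, 3.5735): F = (-28.283388, 18.892605), so ‖F‖₂ = 34.0129.

34.0129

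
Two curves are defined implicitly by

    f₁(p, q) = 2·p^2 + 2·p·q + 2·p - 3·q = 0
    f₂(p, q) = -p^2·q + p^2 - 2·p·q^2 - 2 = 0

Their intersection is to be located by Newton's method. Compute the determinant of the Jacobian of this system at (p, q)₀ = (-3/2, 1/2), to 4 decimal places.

-14.2500

J = [[4·p + 2·q + 2, 2·p - 3], [-2·p·q + 2·p - 2·q^2, -p^2 - 4·p·q]].
At the point, J = [[-3.0000, -6.0000], [-2.0000, 0.7500]].
det J = -14.2500.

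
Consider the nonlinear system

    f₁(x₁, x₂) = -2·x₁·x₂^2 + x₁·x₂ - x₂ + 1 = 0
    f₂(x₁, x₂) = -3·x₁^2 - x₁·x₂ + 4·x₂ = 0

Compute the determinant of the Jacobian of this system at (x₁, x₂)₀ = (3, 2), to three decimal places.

J = [[-2·x₂^2 + x₂, -4·x₁·x₂ + x₁ - 1], [-6·x₁ - x₂, -x₁ + 4]].
At the point, J = [[-6.000, -22.000], [-20.000, 1.000]].
det J = -446.000.

-446.000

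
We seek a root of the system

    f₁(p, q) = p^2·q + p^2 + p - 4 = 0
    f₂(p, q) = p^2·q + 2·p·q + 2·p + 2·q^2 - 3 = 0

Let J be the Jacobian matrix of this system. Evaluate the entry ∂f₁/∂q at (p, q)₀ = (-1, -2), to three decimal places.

1.000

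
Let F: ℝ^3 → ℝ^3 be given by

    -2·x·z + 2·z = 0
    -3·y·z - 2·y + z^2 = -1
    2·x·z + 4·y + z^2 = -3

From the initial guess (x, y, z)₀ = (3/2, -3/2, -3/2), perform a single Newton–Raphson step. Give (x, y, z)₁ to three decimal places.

At (3/2, -3/2, -3/2): F = (1.500, -0.500, -5.250).
Jacobian J = [[-2·z, 0, -2·x + 2], [0, -3·z - 2, -3·y + 2·z], [2·z, 4, 2·x + 2·z]].
At the point, J = [[3.000, 0.000, -1.000], [0.000, 2.500, 1.500], [-3.000, 4.000, 0.000]] (det J = -25.500).
Solving J·Δ = −F gives Δ = (-0.789, 0.721, -0.868).
Then the next iterate is (x, y, z)₁ = (0.711, -0.779, -2.368).

(0.711, -0.779, -2.368)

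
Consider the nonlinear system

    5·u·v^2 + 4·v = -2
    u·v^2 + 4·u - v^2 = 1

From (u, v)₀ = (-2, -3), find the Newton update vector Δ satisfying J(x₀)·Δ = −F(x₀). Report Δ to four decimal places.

At (-2, -3): F = (-100.0000, -36.0000).
Jacobian J = [[5·v^2, 10·u·v + 4], [v^2 + 4, 2·u·v - 2·v]].
At the point, J = [[45.0000, 64.0000], [13.0000, 18.0000]] (det J = -22.0000).
Solving J·Δ = −F gives Δ = (22.9091, -14.5455).

(22.9091, -14.5455)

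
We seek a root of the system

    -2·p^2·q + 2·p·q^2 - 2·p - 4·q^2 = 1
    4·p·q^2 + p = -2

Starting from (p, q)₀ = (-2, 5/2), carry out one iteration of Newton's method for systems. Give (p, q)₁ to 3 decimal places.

(-12.000, -5.250)

At (-2, 5/2): F = (-67.000, -50.000).
Jacobian J = [[-4·p·q + 2·q^2 - 2, -2·p^2 + 4·p·q - 8·q], [4·q^2 + 1, 8·p·q]].
At the point, J = [[30.500, -48.000], [26.000, -40.000]] (det J = 28.000).
Solving J·Δ = −F gives Δ = (-10.000, -7.750).
Then the next iterate is (p, q)₁ = (-12.000, -5.250).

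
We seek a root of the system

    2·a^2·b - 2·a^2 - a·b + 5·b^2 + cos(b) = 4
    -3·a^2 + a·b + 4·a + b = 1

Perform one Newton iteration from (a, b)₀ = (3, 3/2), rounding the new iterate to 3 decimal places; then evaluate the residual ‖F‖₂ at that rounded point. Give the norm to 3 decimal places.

3.968

At (3, 3/2): F = (11.82074, -10.000).
Jacobian J = [[4·a·b - 4·a - b, 2·a^2 - a + 10·b - sin(b)], [-6·a + b + 4, a + 1]].
At the point, J = [[4.500, 29.00251], [-12.500, 4.000]] (det J = 380.53131).
Solving J·Δ = −F gives Δ = (-0.886, -0.270).
Then the next iterate is (a, b)₁ = (2.114, 1.230).
Re-evaluating at (2.114, 1.230): F = (3.35426, -2.12077), so ‖F‖₂ = 3.968.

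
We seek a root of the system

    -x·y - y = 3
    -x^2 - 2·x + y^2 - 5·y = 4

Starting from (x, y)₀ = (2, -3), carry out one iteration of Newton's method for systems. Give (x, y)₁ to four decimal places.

At (2, -3): F = (6.0000, 12.0000).
Jacobian J = [[-y, -x - 1], [-2·x - 2, 2·y - 5]].
At the point, J = [[3.0000, -3.0000], [-6.0000, -11.0000]] (det J = -51.0000).
Solving J·Δ = −F gives Δ = (-0.5882, 1.4118).
Then the next iterate is (x, y)₁ = (1.4118, -1.5882).

(1.4118, -1.5882)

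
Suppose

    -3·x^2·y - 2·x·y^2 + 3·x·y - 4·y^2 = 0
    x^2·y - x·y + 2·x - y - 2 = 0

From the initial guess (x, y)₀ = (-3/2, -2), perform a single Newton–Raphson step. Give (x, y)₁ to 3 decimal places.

(-3.129, 7.742)

At (-3/2, -2): F = (18.500, -10.500).
Jacobian J = [[-6·x·y - 2·y^2 + 3·y, -3·x^2 - 4·x·y + 3·x - 8·y], [2·x·y - y + 2, x^2 - x - 1]].
At the point, J = [[-32.000, -7.250], [10.000, 2.750]] (det J = -15.500).
Solving J·Δ = −F gives Δ = (-1.629, 9.742).
Then the next iterate is (x, y)₁ = (-3.129, 7.742).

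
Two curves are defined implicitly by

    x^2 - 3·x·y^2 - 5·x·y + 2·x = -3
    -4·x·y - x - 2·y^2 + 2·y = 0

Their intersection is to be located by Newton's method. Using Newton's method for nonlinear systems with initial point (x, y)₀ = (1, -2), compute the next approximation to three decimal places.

At (1, -2): F = (4.000, -5.000).
Jacobian J = [[2·x - 3·y^2 - 5·y + 2, -6·x·y - 5·x], [-4·y - 1, -4·x - 4·y + 2]].
At the point, J = [[2.000, 7.000], [7.000, 6.000]] (det J = -37.000).
Solving J·Δ = −F gives Δ = (1.595, -1.027).
Then the next iterate is (x, y)₁ = (2.595, -3.027).

(2.595, -3.027)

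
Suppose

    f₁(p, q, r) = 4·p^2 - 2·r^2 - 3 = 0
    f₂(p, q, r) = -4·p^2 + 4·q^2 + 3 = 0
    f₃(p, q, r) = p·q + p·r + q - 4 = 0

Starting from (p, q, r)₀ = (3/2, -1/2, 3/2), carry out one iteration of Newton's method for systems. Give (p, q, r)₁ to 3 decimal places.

At (3/2, -1/2, 3/2): F = (1.500, -5.000, -3.000).
Jacobian J = [[8·p, 0, -4·r], [-8·p, 8·q, 0], [q + r, p + 1, p]].
At the point, J = [[12.000, 0.000, -6.000], [-12.000, -4.000, 0.000], [1.000, 2.500, 1.500]] (det J = 84.000).
Solving J·Δ = −F gives Δ = (-1.643, 3.679, -3.036).
Then the next iterate is (p, q, r)₁ = (-0.143, 3.179, -1.536).

(-0.143, 3.179, -1.536)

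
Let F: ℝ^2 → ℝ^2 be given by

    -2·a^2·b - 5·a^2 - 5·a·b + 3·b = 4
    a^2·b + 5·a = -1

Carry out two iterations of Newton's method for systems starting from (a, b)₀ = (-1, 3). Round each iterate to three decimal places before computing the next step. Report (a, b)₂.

At (-1, 3): F = (9.000, -1.000).
Jacobian J = [[-4·a·b - 10·a - 5·b, -2·a^2 - 5·a + 3], [2·a·b + 5, a^2]].
At the point, J = [[7.000, 6.000], [-1.000, 1.000]] (det J = 13.000).
Solving J·Δ = −F gives Δ = (-1.154, -0.154).
Then the next iterate is (a, b)₁ = (-2.154, 2.846).
Round to (-2.154, 2.846) and repeat: F = (-14.41842, 3.43463), J = [[31.83114, 4.49057], [-7.26057, 4.63972]].
Δ = (0.457, -0.026), so (a, b)₂ = (-1.697, 2.820).

(-1.697, 2.820)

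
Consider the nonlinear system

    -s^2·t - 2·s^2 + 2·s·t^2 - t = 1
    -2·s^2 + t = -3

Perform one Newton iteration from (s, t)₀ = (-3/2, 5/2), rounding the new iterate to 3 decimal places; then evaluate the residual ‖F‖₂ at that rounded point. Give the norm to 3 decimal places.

9.615

At (-3/2, 5/2): F = (-32.375, 1.000).
Jacobian J = [[-2·s·t - 4·s + 2·t^2, -s^2 + 4·s·t - 1], [-4·s, 1]].
At the point, J = [[26.000, -18.250], [6.000, 1.000]] (det J = 135.500).
Solving J·Δ = −F gives Δ = (0.104, -1.625).
Then the next iterate is (s, t)₁ = (-1.396, 0.875).
Re-evaluating at (-1.396, 0.875): F = (-9.61547, -0.02263), so ‖F‖₂ = 9.615.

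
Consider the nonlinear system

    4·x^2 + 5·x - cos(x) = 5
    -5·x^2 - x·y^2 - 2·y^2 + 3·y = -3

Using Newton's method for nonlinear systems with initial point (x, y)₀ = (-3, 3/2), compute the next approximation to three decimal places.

(-2.112, 3.270)

At (-3, 3/2): F = (16.98999, -35.250).
Jacobian J = [[8·x + sin(x) + 5, 0], [-10·x - y^2, -2·x·y - 4·y + 3]].
At the point, J = [[-19.14112, 0.000], [27.750, 6.000]] (det J = -114.84672).
Solving J·Δ = −F gives Δ = (0.888, 1.770).
Then the next iterate is (x, y)₁ = (-2.112, 3.270).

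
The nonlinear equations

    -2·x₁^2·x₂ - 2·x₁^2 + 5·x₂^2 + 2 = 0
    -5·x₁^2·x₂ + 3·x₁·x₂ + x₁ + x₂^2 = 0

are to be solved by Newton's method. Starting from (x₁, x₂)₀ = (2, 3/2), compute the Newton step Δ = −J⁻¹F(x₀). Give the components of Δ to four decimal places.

At (2, 3/2): F = (-6.7500, -16.7500).
Jacobian J = [[-4·x₁·x₂ - 4·x₁, -2·x₁^2 + 10·x₂], [-10·x₁·x₂ + 3·x₂ + 1, -5·x₁^2 + 3·x₁ + 2·x₂]].
At the point, J = [[-20.0000, 7.0000], [-24.5000, -11.0000]] (det J = 391.5000).
Solving J·Δ = −F gives Δ = (-0.4891, -0.4333).

(-0.4891, -0.4333)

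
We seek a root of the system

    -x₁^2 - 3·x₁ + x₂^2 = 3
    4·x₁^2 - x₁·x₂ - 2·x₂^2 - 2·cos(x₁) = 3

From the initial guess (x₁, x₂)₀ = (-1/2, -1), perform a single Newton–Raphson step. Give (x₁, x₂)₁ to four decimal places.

At (-1/2, -1): F = (-0.7500, -6.255165).
Jacobian J = [[-2·x₁ - 3, 2·x₂], [8·x₁ - x₂ + 2·sin(x₁), -x₁ - 4·x₂]].
At the point, J = [[-2.0000, -2.0000], [-3.958851, 4.5000]] (det J = -16.917702).
Solving J·Δ = −F gives Δ = (-0.9390, 0.5640).
Then the next iterate is (x₁, x₂)₁ = (-1.4390, -0.4360).

(-1.4390, -0.4360)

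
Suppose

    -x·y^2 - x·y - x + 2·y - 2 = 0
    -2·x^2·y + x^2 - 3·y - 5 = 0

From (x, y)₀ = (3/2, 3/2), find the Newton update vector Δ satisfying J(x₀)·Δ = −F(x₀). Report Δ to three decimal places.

(0.866, -2.559)

At (3/2, 3/2): F = (-6.125, -14.000).
Jacobian J = [[-y^2 - y - 1, -2·x·y - x + 2], [-4·x·y + 2·x, -2·x^2 - 3]].
At the point, J = [[-4.750, -4.000], [-6.000, -7.500]] (det J = 11.625).
Solving J·Δ = −F gives Δ = (0.866, -2.559).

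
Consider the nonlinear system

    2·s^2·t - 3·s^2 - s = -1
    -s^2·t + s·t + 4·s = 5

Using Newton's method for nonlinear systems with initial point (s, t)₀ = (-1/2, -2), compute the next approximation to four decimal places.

At (-1/2, -2): F = (-0.2500, -5.5000).
Jacobian J = [[4·s·t - 6·s - 1, 2·s^2], [-2·s·t + t + 4, -s^2 + s]].
At the point, J = [[6.0000, 0.5000], [0.0000, -0.7500]] (det J = -4.5000).
Solving J·Δ = −F gives Δ = (0.6528, -7.3333).
Then the next iterate is (s, t)₁ = (0.1528, -9.3333).

(0.1528, -9.3333)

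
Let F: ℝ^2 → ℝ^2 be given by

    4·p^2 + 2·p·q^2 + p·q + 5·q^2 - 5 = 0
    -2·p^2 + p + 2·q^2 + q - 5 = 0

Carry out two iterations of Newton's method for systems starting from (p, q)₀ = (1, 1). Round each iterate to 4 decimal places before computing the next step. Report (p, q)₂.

(-0.8387, 1.3862)

At (1, 1): F = (7.0000, -3.0000).
Jacobian J = [[8·p + 2·q^2 + q, 4·p·q + p + 10·q], [-4·p + 1, 4·q + 1]].
At the point, J = [[11.0000, 15.0000], [-3.0000, 5.0000]] (det J = 100.0000).
Solving J·Δ = −F gives Δ = (-0.8000, 0.1200).
Then the next iterate is (p, q)₁ = (0.2000, 1.1200).
Round to (0.2000, 1.1200) and repeat: F = (2.157760, -1.2512), J = [[5.2288, 12.2960], [0.2000, 5.4800]].
Δ = (-1.0387, 0.2662), so (p, q)₂ = (-0.8387, 1.3862).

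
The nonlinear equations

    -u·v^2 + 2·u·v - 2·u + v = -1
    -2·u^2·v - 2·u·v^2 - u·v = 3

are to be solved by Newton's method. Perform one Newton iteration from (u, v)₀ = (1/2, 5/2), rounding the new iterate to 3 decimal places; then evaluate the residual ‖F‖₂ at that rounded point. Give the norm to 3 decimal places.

124.653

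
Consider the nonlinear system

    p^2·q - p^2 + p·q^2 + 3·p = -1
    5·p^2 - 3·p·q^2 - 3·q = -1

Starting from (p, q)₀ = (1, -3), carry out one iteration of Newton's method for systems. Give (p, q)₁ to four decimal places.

At (1, -3): F = (9.0000, -12.0000).
Jacobian J = [[2·p·q - 2·p + q^2 + 3, p^2 + 2·p·q], [10·p - 3·q^2, -6·p·q - 3]].
At the point, J = [[4.0000, -5.0000], [-17.0000, 15.0000]] (det J = -25.0000).
Solving J·Δ = −F gives Δ = (3.0000, 4.2000).
Then the next iterate is (p, q)₁ = (4.0000, 1.2000).

(4.0000, 1.2000)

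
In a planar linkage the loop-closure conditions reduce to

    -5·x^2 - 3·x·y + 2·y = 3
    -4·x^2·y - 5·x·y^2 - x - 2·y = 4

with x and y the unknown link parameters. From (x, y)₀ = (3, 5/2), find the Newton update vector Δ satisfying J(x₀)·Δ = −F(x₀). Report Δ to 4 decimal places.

(-1.6792, -0.3615)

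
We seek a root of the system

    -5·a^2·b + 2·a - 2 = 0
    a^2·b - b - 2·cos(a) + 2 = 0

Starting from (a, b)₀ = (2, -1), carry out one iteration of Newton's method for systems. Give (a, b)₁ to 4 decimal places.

At (2, -1): F = (22.0000, -0.167706).
Jacobian J = [[-10·a·b + 2, -5·a^2], [2·a·b + 2·sin(a), a^2 - 1]].
At the point, J = [[22.0000, -20.0000], [-2.181405, 3.0000]] (det J = 22.371897).
Solving J·Δ = −F gives Δ = (-2.8002, -1.9802).
Then the next iterate is (a, b)₁ = (-0.8002, -2.9802).

(-0.8002, -2.9802)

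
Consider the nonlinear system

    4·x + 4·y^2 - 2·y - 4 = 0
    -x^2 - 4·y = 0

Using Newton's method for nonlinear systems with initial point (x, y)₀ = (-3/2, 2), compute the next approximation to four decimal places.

(0.8362, 1.1897)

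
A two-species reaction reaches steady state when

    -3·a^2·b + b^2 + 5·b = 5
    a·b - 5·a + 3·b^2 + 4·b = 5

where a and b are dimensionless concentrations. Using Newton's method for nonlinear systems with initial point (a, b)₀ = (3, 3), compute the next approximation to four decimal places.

At (3, 3): F = (-62.0000, 28.0000).
Jacobian J = [[-6·a·b, -3·a^2 + 2·b + 5], [b - 5, a + 6·b + 4]].
At the point, J = [[-54.0000, -16.0000], [-2.0000, 25.0000]] (det J = -1382.0000).
Solving J·Δ = −F gives Δ = (-0.7974, -1.1838).
Then the next iterate is (a, b)₁ = (2.2026, 1.8162).

(2.2026, 1.8162)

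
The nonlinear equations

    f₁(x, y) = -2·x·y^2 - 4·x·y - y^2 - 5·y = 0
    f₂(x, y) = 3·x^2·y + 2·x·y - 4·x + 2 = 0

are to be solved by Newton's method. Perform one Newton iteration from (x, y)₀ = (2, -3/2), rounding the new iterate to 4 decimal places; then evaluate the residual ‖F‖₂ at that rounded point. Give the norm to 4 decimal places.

At (2, -3/2): F = (8.2500, -30.0000).
Jacobian J = [[-2·y^2 - 4·y, -4·x·y - 4·x - 2·y - 5], [6·x·y + 2·y - 4, 3·x^2 + 2·x]].
At the point, J = [[1.5000, 2.0000], [-25.0000, 16.0000]] (det J = 74.0000).
Solving J·Δ = −F gives Δ = (-2.5946, -2.1791).
Then the next iterate is (x, y)₁ = (-0.5946, -3.6791).
Re-evaluating at (-0.5946, -3.6791): F = (12.206098, 4.851358), so ‖F‖₂ = 13.1349.

13.1349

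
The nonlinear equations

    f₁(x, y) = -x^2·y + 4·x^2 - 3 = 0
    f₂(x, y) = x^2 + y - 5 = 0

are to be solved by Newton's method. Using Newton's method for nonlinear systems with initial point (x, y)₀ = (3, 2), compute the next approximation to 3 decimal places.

(1.955, 2.273)

At (3, 2): F = (15.000, 6.000).
Jacobian J = [[-2·x·y + 8·x, -x^2], [2·x, 1]].
At the point, J = [[12.000, -9.000], [6.000, 1.000]] (det J = 66.000).
Solving J·Δ = −F gives Δ = (-1.045, 0.273).
Then the next iterate is (x, y)₁ = (1.955, 2.273).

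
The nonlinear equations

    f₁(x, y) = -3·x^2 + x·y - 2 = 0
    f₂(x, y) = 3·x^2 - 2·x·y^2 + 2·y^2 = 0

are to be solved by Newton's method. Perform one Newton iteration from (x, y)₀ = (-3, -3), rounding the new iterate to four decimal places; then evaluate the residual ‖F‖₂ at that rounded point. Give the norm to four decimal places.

28.5206

At (-3, -3): F = (-20.0000, 99.0000).
Jacobian J = [[-6·x + y, x], [6·x - 2·y^2, -4·x·y + 4·y]].
At the point, J = [[15.0000, -3.0000], [-36.0000, -48.0000]] (det J = -828.0000).
Solving J·Δ = −F gives Δ = (1.5181, 0.9239).
Then the next iterate is (x, y)₁ = (-1.4819, -2.0761).
Re-evaluating at (-1.4819, -2.0761): F = (-5.511510, 27.983010), so ‖F‖₂ = 28.5206.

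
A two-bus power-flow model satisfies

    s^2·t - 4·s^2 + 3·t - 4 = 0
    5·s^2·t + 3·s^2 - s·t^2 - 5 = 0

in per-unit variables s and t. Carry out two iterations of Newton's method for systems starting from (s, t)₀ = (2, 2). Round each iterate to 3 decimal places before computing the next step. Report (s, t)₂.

At (2, 2): F = (-6.000, 39.000).
Jacobian J = [[2·s·t - 8·s, s^2 + 3], [10·s·t + 6·s - t^2, 5·s^2 - 2·s·t]].
At the point, J = [[-8.000, 7.000], [48.000, 12.000]] (det J = -432.000).
Solving J·Δ = −F gives Δ = (-0.799, -0.056).
Then the next iterate is (s, t)₁ = (1.201, 1.944).
Round to (1.201, 1.944) and repeat: F = (-1.13358, 8.80860), J = [[-4.93851, 4.44240], [26.77430, 2.54252]].
Δ = (-0.319, -0.100), so (s, t)₂ = (0.882, 1.844).

(0.882, 1.844)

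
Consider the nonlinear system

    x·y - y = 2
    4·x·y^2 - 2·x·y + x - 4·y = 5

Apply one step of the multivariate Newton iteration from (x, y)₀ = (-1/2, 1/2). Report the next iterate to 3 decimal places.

At (-1/2, 1/2): F = (-2.750, -7.500).
Jacobian J = [[y, x - 1], [4·y^2 - 2·y + 1, 8·x·y - 2·x - 4]].
At the point, J = [[0.500, -1.500], [1.000, -5.000]] (det J = -1.000).
Solving J·Δ = −F gives Δ = (2.500, -1.000).
Then the next iterate is (x, y)₁ = (2.000, -0.500).

(2.000, -0.500)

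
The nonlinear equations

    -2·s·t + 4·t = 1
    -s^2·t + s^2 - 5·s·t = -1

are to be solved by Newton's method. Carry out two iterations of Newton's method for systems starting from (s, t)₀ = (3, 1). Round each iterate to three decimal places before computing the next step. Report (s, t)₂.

At (3, 1): F = (-3.000, -14.000).
Jacobian J = [[-2·t, -2·s + 4], [-2·s·t + 2·s - 5·t, -s^2 - 5·s]].
At the point, J = [[-2.000, -2.000], [-5.000, -24.000]] (det J = 38.000).
Solving J·Δ = −F gives Δ = (-1.158, -0.342).
Then the next iterate is (s, t)₁ = (1.842, 0.658).
Round to (1.842, 0.658) and repeat: F = (-0.79207, -3.89979), J = [[-1.316, 0.316], [-2.03007, -12.60296]].
Δ = (-0.651, -0.205), so (s, t)₂ = (1.191, 0.453).

(1.191, 0.453)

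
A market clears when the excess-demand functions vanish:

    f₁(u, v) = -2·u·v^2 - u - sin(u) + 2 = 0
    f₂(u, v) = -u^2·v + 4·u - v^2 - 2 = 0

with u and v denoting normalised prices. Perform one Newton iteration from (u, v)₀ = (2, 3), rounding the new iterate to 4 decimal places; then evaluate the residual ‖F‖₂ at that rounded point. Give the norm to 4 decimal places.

8.1566

At (2, 3): F = (-36.909297, -15.0000).
Jacobian J = [[-2·v^2 - cos(u) - 1, -4·u·v], [-2·u·v + 4, -u^2 - 2·v]].
At the point, J = [[-18.583853, -24.0000], [-8.0000, -10.0000]] (det J = -6.161468).
Solving J·Δ = −F gives Δ = (1.4758, -2.6806).
Then the next iterate is (u, v)₁ = (3.4758, 0.3194).
Re-evaluating at (3.4758, 0.3194): F = (-1.856956, 7.942453), so ‖F‖₂ = 8.1566.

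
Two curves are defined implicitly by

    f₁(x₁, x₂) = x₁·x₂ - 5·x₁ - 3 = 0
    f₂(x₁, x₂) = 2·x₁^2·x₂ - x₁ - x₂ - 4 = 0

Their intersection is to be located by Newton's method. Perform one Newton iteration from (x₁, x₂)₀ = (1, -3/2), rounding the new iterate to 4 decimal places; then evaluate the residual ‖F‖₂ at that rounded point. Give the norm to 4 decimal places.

4557.3002

At (1, -3/2): F = (-9.5000, -6.5000).
Jacobian J = [[x₂ - 5, x₁], [4·x₁·x₂ - 1, 2·x₁^2 - 1]].
At the point, J = [[-6.5000, 1.0000], [-7.0000, 1.0000]] (det J = 0.5000).
Solving J·Δ = −F gives Δ = (6.0000, 48.5000).
Then the next iterate is (x₁, x₂)₁ = (7.0000, 47.0000).
Re-evaluating at (7.0000, 47.0000): F = (291.0000, 4548.0000), so ‖F‖₂ = 4557.3002.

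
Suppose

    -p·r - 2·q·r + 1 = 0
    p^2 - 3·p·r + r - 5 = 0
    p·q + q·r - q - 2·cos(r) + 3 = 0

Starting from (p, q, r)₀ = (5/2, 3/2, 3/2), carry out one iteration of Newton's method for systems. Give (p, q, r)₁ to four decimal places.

(20.2037, -9.8677, 1.5541)

At (5/2, 3/2, 3/2): F = (-7.2500, -8.5000, 7.358526).
Jacobian J = [[-r, -2·r, -p - 2·q], [2·p - 3·r, 0, -3·p + 1], [q, p + r - 1, q + 2·sin(r)]].
At the point, J = [[-1.5000, -3.0000, -5.5000], [0.5000, 0.0000, -6.5000], [1.5000, 3.0000, 3.494990]] (det J = -3.007515).
Solving J·Δ = −F gives Δ = (17.7037, -11.3677, 0.0541).
Then the next iterate is (p, q, r)₁ = (20.2037, -9.8677, 1.5541).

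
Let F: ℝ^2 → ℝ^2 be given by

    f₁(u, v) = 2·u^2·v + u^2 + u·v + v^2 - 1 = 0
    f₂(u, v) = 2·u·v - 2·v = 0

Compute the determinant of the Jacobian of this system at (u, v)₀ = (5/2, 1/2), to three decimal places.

J = [[4·u·v + 2·u + v, 2·u^2 + u + 2·v], [2·v, 2·u - 2]].
At the point, J = [[10.500, 16.000], [1.000, 3.000]].
det J = 15.500.

15.500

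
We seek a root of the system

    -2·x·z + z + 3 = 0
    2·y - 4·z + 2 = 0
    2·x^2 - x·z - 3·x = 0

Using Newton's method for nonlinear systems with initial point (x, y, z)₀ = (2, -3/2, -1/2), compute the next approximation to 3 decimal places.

(2.000, 1.000, 1.000)

At (2, -3/2, -1/2): F = (4.500, 1.000, 3.000).
Jacobian J = [[-2·z, 0, -2·x + 1], [0, 2, -4], [4·x - z - 3, 0, -x]].
At the point, J = [[1.000, 0.000, -3.000], [0.000, 2.000, -4.000], [5.500, 0.000, -2.000]] (det J = 29.000).
Solving J·Δ = −F gives Δ = (0.000, 2.500, 1.500).
Then the next iterate is (x, y, z)₁ = (2.000, 1.000, 1.000).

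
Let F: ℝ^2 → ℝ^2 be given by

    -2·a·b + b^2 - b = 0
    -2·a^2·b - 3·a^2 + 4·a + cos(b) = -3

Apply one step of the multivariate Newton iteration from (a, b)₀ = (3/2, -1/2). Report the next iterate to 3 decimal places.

At (3/2, -1/2): F = (2.250, 5.37758).
Jacobian J = [[-2·b, -2·a + 2·b - 1], [-4·a·b - 6·a + 4, -2·a^2 - sin(b)]].
At the point, J = [[1.000, -5.000], [-2.000, -4.02057]] (det J = -14.02057).
Solving J·Δ = −F gives Δ = (1.273, 0.705).
Then the next iterate is (a, b)₁ = (2.773, 0.205).

(2.773, 0.205)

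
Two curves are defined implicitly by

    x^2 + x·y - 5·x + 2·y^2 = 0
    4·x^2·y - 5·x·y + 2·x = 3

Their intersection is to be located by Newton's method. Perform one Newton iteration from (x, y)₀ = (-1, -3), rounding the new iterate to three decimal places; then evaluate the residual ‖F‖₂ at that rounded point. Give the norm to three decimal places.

12.097

At (-1, -3): F = (27.000, -32.000).
Jacobian J = [[2·x + y - 5, x + 4·y], [8·x·y - 5·y + 2, 4·x^2 - 5·x]].
At the point, J = [[-10.000, -13.000], [41.000, 9.000]] (det J = 443.000).
Solving J·Δ = −F gives Δ = (0.391, 1.777).
Then the next iterate is (x, y)₁ = (-0.609, -1.223).
Re-evaluating at (-0.609, -1.223): F = (7.15215, -9.75638), so ‖F‖₂ = 12.097.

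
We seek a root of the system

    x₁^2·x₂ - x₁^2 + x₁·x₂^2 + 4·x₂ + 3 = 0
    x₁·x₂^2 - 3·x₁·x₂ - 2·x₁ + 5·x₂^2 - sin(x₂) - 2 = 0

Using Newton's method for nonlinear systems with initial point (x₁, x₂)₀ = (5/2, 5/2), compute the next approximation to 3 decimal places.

(1.086, 1.684)

At (5/2, 5/2): F = (38.000, 20.52653).
Jacobian J = [[2·x₁·x₂ - 2·x₁ + x₂^2, x₁^2 + 2·x₁·x₂ + 4], [x₂^2 - 3·x₂ - 2, 2·x₁·x₂ - 3·x₁ + 10·x₂ - cos(x₂)]].
At the point, J = [[13.750, 22.750], [-3.250, 30.80114]] (det J = 497.45322).
Solving J·Δ = −F gives Δ = (-1.414, -0.816).
Then the next iterate is (x₁, x₂)₁ = (1.086, 1.684).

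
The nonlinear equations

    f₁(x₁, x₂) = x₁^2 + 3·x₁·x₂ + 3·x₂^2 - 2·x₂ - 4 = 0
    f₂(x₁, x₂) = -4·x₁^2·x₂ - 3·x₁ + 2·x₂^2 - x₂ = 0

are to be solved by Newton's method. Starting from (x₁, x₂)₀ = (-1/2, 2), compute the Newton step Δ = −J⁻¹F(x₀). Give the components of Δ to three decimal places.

At (-1/2, 2): F = (1.250, 5.500).
Jacobian J = [[2·x₁ + 3·x₂, 3·x₁ + 6·x₂ - 2], [-8·x₁·x₂ - 3, -4·x₁^2 + 4·x₂ - 1]].
At the point, J = [[5.000, 8.500], [5.000, 6.000]] (det J = -12.500).
Solving J·Δ = −F gives Δ = (-3.140, 1.700).

(-3.140, 1.700)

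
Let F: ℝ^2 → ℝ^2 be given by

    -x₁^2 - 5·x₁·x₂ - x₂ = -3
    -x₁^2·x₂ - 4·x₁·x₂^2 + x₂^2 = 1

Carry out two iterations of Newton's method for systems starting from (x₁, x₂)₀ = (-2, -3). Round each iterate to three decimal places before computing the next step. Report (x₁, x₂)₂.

At (-2, -3): F = (-28.000, 92.000).
Jacobian J = [[-2·x₁ - 5·x₂, -5·x₁ - 1], [-2·x₁·x₂ - 4·x₂^2, -x₁^2 - 8·x₁·x₂ + 2·x₂]].
At the point, J = [[19.000, 9.000], [-48.000, -58.000]] (det J = -670.000).
Solving J·Δ = −F gives Δ = (1.188, 0.603).
Then the next iterate is (x₁, x₂)₁ = (-0.812, -2.397).
Round to (-0.812, -2.397) and repeat: F = (-4.99416, 24.98779), J = [[13.609, 3.060], [-26.87516, -21.02426]].
Δ = (0.140, 1.010), so (x₁, x₂)₂ = (-0.672, -1.387).

(-0.672, -1.387)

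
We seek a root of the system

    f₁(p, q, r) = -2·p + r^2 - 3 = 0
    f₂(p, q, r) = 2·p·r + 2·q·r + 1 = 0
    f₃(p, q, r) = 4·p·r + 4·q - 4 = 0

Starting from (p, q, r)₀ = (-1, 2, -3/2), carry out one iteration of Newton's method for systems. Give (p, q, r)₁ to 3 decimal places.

(-0.256, 0.537, -1.579)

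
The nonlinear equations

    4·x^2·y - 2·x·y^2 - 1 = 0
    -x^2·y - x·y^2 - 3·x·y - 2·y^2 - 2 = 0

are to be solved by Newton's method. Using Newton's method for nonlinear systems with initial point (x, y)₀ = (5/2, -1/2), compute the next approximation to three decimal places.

(4.057, 0.537)

At (5/2, -1/2): F = (-14.750, 3.750).
Jacobian J = [[8·x·y - 2·y^2, 4·x^2 - 4·x·y], [-2·x·y - y^2 - 3·y, -x^2 - 2·x·y - 3·x - 4·y]].
At the point, J = [[-10.500, 30.000], [3.750, -9.250]] (det J = -15.375).
Solving J·Δ = −F gives Δ = (1.557, 1.037).
Then the next iterate is (x, y)₁ = (4.057, 0.537).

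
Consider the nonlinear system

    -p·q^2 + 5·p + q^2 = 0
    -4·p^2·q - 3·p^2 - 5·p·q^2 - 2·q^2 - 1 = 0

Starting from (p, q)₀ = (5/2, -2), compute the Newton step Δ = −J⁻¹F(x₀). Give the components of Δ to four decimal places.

(-127.0000, 20.0833)

At (5/2, -2): F = (6.5000, -27.7500).
Jacobian J = [[-q^2 + 5, -2·p·q + 2·q], [-8·p·q - 6·p - 5·q^2, -4·p^2 - 10·p·q - 4·q]].
At the point, J = [[1.0000, 6.0000], [5.0000, 33.0000]] (det J = 3.0000).
Solving J·Δ = −F gives Δ = (-127.0000, 20.0833).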